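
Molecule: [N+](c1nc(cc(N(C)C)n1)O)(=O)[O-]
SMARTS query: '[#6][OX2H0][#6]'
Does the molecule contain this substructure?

The pattern [#6][OX2H0][#6] describes an aliphatic oxygen bridging two carbons with no H on the oxygen — an ether.
The closest candidate here is a hydroxyl group (-OH), but the oxygen has H1, not H0 bridging two carbons. No other fragment satisfies the full query, so there is no match.

No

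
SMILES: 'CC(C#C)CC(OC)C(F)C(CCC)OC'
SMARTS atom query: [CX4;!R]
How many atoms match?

11

The query [CX4;!R] means: aliphatic carbon with four total connections, not in a ring.
Check the 16 heavy atoms by environment: 11× C (X4, acyclic) → match; 2× O (X2, acyclic) → no; 1× F (X1, acyclic) → no; 2× C (X2, acyclic) → no.
That gives 11 matching atoms.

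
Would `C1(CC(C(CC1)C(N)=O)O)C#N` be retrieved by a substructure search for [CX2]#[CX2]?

No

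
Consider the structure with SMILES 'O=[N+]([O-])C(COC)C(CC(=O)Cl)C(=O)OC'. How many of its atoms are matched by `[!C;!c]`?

8

The query [!C;!c] means: neither aliphatic nor aromatic carbon — same as [!#6].
Check the 16 heavy atoms by environment: 8× C → no; 5× O → match; 1× N (charge +1) → match; 1× O (charge -1) → match; 1× Cl → match.
Summing the matching environments: 5 + 1 + 1 + 1 = 8 matching atoms.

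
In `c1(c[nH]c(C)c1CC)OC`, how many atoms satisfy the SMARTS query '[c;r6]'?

0

Check the 10 heavy atoms by environment: 1× n (aromatic, in 5-ring) → no; 4× c (aromatic, in 5-ring) → no; 4× C (acyclic) → no; 1× O (acyclic) → no.
No environment satisfies the query, so 0 matching atoms.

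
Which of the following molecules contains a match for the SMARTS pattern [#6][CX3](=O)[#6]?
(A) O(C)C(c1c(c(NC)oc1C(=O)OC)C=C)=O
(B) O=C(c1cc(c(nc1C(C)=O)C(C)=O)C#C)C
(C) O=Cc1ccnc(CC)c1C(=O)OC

B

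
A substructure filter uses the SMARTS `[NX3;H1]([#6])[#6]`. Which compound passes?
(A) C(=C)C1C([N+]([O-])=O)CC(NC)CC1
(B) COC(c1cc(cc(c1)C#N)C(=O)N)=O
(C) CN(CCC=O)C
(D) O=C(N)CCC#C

[NX3;H1]([#6])[#6] describes a trivalent nitrogen with one H, bonded to two carbons (a secondary amine).
(A) contains an N-methylamino group (-NHCH3), which satisfies every atom and bond constraint.
(B) has a primary amide (-C(=O)NH2) but the -C(=O)NH2 nitrogen has H2, not H1.
(C) has a dimethylamino group (-N(CH3)2) but the nitrogen has H0, not H1.
(D) has a primary amide (-C(=O)NH2) but the -C(=O)NH2 nitrogen has H2, not H1.
So the answer is (A).

A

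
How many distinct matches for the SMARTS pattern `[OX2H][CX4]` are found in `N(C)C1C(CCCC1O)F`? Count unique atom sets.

[OX2H][CX4] is the SMARTS for an aliphatic alcohol: a hydroxyl oxygen bound to an sp3 (X4) carbon.
Exactly one fragment in the molecule meets all constraints, giving 1 match.

1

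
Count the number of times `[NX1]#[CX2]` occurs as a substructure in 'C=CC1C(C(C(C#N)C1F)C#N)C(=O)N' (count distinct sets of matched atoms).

2

[NX1]#[CX2] is the SMARTS for a nitrile: a nitrogen triple-bonded to a two-connected carbon.
The molecule carries 2 separate instances of a nitrile (-C#N) meeting every constraint; each maps to a distinct set of atoms, giving 2 matches.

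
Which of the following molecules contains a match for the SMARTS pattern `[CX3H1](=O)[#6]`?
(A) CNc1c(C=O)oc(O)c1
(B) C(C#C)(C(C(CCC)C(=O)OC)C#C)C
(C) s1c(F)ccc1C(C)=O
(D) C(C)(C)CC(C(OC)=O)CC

A

[CX3H1](=O)[#6] describes an sp2 carbon with one H, double-bonded to O and single-bonded to carbon (an aldehyde).
(A) contains an aldehyde (-CHO), which satisfies every atom and bond constraint.
(B) has a methyl-ester group (-C(=O)OCH3) but the carbonyl carbon has H0, not H1.
(C) has an acetyl/ketone group (-C(=O)CH3) but the carbonyl carbon has H0 (two carbon neighbours), not H1.
(D) has a methyl-ester group (-C(=O)OCH3) but the carbonyl carbon has H0, not H1.
So the answer is (A).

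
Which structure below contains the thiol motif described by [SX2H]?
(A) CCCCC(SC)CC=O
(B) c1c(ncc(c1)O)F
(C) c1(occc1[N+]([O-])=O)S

C

[SX2H] describes an aliphatic sulfur with two connections, one being H (a thiol).
(A) has a methylthio ether (-SCH3) but the sulfur has H0 (bonded to two carbons), not H1.
(B) has a hydroxyl group (-OH) but it is an -OH, not an -SH.
(C) contains a thiol (-SH), which satisfies every atom and bond constraint.
So the answer is (C).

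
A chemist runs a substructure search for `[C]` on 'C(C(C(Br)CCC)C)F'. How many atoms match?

The query [C] means: uppercase C matches aliphatic (non-aromatic) carbon only.
Check the 9 heavy atoms by environment: 7× C → match; 1× F → no; 1× Br → no.
That gives 7 matching atoms.

7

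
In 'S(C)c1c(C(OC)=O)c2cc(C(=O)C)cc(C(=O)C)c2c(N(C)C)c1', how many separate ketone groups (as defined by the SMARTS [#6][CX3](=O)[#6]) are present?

2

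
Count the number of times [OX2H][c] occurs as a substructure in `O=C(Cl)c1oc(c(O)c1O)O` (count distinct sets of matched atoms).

3

[OX2H][c] is the SMARTS for a phenol: a hydroxyl oxygen attached to an aromatic carbon.
The molecule carries 3 separate instances of a hydroxyl group (-OH) meeting every constraint; each maps to a distinct set of atoms, giving 3 matches.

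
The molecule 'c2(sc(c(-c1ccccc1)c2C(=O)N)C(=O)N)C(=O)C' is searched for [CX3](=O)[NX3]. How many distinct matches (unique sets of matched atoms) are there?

2

[CX3](=O)[NX3] is the SMARTS for an amide: a carbonyl carbon bonded to a trivalent nitrogen.
The molecule carries 2 separate instances of a primary amide (-C(=O)NH2) meeting every constraint; each maps to a distinct set of atoms, giving 2 matches.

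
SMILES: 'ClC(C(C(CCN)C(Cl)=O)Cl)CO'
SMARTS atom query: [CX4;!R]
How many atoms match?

6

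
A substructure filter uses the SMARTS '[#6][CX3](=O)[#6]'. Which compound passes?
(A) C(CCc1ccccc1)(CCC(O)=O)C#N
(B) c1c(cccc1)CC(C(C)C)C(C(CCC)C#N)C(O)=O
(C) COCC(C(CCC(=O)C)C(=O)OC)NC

C

[#6][CX3](=O)[#6] describes a carbonyl carbon (no H) flanked by two carbons (a ketone).
(A) has a carboxylic acid group (-C(=O)OH) but one neighbour of the carbonyl carbon is O, not C.
(B) has a carboxylic acid group (-C(=O)OH) but one neighbour of the carbonyl carbon is O, not C.
(C) contains an acetyl/ketone group (-C(=O)CH3), which satisfies every atom and bond constraint.
So the answer is (C).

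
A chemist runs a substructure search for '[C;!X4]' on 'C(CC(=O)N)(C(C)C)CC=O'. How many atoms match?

2

The query [C;!X4] means: aliphatic carbon that does not have four total connections.
Check the 11 heavy atoms by environment: 6× C (X4) → no; 2× C (X3) → match; 2× O (X1) → no; 1× N (X3) → no.
That gives 2 matching atoms.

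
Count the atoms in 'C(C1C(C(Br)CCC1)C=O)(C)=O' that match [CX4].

7

The query [CX4] means: C with X4: aliphatic carbon with exactly 4 total connections (bonds + H).
Check the 12 heavy atoms by environment: 7× C (X4) → match; 2× C (X3) → no; 2× O (X1) → no; 1× Br (X1) → no.
That gives 7 matching atoms.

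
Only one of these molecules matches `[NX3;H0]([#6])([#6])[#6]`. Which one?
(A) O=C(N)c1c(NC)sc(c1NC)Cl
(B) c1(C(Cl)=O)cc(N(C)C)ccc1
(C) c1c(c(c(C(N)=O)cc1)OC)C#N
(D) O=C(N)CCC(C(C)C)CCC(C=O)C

B

[NX3;H0]([#6])([#6])[#6] describes a trivalent nitrogen with no H, bonded to three carbons (a tertiary amine).
(A) has a primary amide (-C(=O)NH2) but the amide nitrogen has H2 and only one carbon neighbour.
(B) contains a dimethylamino group (-N(CH3)2), which satisfies every atom and bond constraint.
(C) has a primary amide (-C(=O)NH2) but the amide nitrogen has H2 and only one carbon neighbour.
(D) has a primary amide (-C(=O)NH2) but the amide nitrogen has H2 and only one carbon neighbour.
So the answer is (B).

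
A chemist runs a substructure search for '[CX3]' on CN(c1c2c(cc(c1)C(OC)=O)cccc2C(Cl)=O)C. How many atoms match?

2

The query [CX3] means: C with X3: aliphatic carbon with exactly 3 total connections.
Check the 20 heavy atoms by environment: 10× c (aromatic, X3) → no; 2× C (X3) → match; 2× O (X1) → no; 1× Cl (X1) → no; 1× O (X2) → no; 3× C (X4) → no; 1× N (X3) → no.
That gives 2 matching atoms.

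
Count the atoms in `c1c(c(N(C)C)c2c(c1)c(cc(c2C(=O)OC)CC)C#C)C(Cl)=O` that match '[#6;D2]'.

5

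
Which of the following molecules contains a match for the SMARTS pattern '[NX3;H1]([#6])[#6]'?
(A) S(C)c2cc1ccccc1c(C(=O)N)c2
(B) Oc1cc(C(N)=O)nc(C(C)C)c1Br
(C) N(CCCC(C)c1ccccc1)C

[NX3;H1]([#6])[#6] describes a trivalent nitrogen with one H, bonded to two carbons (a secondary amine).
(A) has a primary amide (-C(=O)NH2) but the -C(=O)NH2 nitrogen has H2, not H1.
(B) has a primary amide (-C(=O)NH2) but the -C(=O)NH2 nitrogen has H2, not H1.
(C) contains an N-methylamino group (-NHCH3), which satisfies every atom and bond constraint.
So the answer is (C).

C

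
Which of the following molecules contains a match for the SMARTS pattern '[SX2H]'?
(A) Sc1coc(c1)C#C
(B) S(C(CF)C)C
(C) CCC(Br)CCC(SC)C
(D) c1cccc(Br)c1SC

A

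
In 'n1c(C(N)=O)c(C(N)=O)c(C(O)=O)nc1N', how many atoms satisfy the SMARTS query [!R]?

The query [!R] means: !R matches any atom not in a ring.
Check the 16 heavy atoms by environment: 2× n (aromatic, in 6-ring) → no; 4× c (aromatic, in 6-ring) → no; 3× C (acyclic) → match; 4× O (acyclic) → match; 3× N (acyclic) → match.
Summing the matching environments: 3 + 4 + 3 = 10 matching atoms.

10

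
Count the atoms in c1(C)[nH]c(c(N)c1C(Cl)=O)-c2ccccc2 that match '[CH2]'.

0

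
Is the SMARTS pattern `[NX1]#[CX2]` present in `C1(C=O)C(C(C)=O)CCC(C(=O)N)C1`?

No

The pattern [NX1]#[CX2] describes a nitrogen triple-bonded to a two-connected carbon — a nitrile.
The closest candidate here is a primary amide (-C(=O)NH2), but the nitrogen is NX3, not NX1. No other fragment satisfies the full query, so there is no match.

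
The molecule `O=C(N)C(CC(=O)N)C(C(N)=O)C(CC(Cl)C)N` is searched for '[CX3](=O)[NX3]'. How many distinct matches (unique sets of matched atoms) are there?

3

[CX3](=O)[NX3] is the SMARTS for an amide: a carbonyl carbon bonded to a trivalent nitrogen.
The molecule carries 3 separate instances of a primary amide (-C(=O)NH2) meeting every constraint; each maps to a distinct set of atoms, giving 3 matches.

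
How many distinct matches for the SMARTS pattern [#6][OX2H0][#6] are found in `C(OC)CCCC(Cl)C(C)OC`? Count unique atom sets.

[#6][OX2H0][#6] is the SMARTS for an ether: an aliphatic oxygen bridging two carbons with no H on the oxygen.
The molecule carries 2 separate instances of a methoxy ether (-OCH3) meeting every constraint; each maps to a distinct set of atoms, giving 2 matches.

2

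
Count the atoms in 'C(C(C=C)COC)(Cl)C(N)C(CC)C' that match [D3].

4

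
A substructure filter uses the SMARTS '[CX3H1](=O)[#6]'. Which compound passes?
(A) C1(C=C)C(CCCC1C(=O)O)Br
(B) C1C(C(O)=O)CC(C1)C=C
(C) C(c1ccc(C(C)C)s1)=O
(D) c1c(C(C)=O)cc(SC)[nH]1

C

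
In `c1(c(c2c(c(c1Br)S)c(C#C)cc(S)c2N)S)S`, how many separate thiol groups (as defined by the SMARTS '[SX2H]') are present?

[SX2H] is the SMARTS for a thiol: an aliphatic sulfur with two connections, one being H.
The molecule carries 4 separate instances of a thiol (-SH) meeting every constraint; each maps to a distinct set of atoms, giving 4 matches.

4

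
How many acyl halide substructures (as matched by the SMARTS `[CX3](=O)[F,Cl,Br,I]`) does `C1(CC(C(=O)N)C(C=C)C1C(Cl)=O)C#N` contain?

1

[CX3](=O)[F,Cl,Br,I] is the SMARTS for an acyl halide: a carbonyl carbon bonded to a halogen.
Exactly one fragment in the molecule meets all constraints, giving 1 match.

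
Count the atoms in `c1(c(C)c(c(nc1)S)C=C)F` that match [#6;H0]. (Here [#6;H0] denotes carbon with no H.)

4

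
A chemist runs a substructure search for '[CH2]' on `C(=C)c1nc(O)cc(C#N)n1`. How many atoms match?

1

The query [CH2] means: aliphatic carbon with exactly two hydrogens.
Check the 11 heavy atoms by environment: 2× n (aromatic, H0) → no; 3× c (aromatic, H0) → no; 1× c (aromatic, H1) → no; 1× C (H0) → no; 1× N (H0) → no; 1× O (H1) → no; 1× C (H1) → no; 1× C (H2) → match.
That gives 1 matching atom.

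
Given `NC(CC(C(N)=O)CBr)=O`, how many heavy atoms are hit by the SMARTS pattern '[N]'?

2

Check the 10 heavy atoms by environment: 5× C → no; 1× Br → no; 2× O → no; 2× N → match.
That gives 2 matching atoms.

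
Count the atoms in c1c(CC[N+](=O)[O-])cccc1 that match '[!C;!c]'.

Check the 11 heavy atoms by environment: 2× C → no; 6× c (aromatic) → no; 1× N (charge +1) → match; 1× O (charge -1) → match; 1× O → match.
Summing the matching environments: 1 + 1 + 1 = 3 matching atoms.

3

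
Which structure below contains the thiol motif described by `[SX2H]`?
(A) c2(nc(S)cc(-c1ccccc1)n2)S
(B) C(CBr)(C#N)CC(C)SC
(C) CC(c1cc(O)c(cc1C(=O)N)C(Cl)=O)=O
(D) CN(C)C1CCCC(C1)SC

[SX2H] describes an aliphatic sulfur with two connections, one being H (a thiol).
(A) contains a thiol (-SH), which satisfies every atom and bond constraint.
(B) has a methylthio ether (-SCH3) but the sulfur has H0 (bonded to two carbons), not H1.
(C) has a hydroxyl group (-OH) but it is an -OH, not an -SH.
(D) has a methylthio ether (-SCH3) but the sulfur has H0 (bonded to two carbons), not H1.
So the answer is (A).

A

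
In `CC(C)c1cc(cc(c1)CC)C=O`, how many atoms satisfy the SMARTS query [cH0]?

3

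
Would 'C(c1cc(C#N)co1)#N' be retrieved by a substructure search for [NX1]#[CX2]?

The pattern [NX1]#[CX2] describes a nitrogen triple-bonded to a two-connected carbon — a nitrile.
The molecule carries a nitrile (-C#N), whose atoms satisfy every constraint of the query, so the pattern matches.

Yes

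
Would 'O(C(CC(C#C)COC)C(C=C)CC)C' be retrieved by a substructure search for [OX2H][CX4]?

The pattern [OX2H][CX4] describes a hydroxyl oxygen bound to an sp3 (X4) carbon — an aliphatic alcohol.
The closest candidate here is a methoxy ether (-OCH3), but the oxygen has H0 (ether), not H1. No other fragment satisfies the full query, so there is no match.

No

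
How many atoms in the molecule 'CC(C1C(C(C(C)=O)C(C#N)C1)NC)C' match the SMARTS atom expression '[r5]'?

5

The query [r5] means: r5 matches atoms in a five-membered ring.
Check the 15 heavy atoms by environment: 5× C (in 5-ring) → match; 7× C (acyclic) → no; 1× O (acyclic) → no; 2× N (acyclic) → no.
That gives 5 matching atoms.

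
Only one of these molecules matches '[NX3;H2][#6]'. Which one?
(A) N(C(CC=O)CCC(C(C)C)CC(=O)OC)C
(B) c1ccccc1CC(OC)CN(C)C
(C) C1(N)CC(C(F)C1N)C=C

[NX3;H2][#6] describes a trivalent nitrogen with two H attached to carbon (a primary amine).
(A) has an N-methylamino group (-NHCH3) but the nitrogen bears two carbons and only one H (H1), not H2.
(B) has a dimethylamino group (-N(CH3)2) but the nitrogen has H0, not H2.
(C) contains a primary amino group (-NH2), which satisfies every atom and bond constraint.
So the answer is (C).

C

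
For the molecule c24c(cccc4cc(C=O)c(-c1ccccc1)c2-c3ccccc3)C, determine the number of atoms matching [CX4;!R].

The query [CX4;!R] means: aliphatic carbon with four total connections, not in a ring.
Check the 25 heavy atoms by environment: 22× c (aromatic, X3, in 6-ring) → no; 1× C (X3, acyclic) → no; 1× O (X1, acyclic) → no; 1× C (X4, acyclic) → match.
That gives 1 matching atom.

1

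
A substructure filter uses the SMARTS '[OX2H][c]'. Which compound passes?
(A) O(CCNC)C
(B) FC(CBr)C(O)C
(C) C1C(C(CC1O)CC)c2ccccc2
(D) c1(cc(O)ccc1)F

D

[OX2H][c] describes a hydroxyl oxygen attached to an aromatic carbon (a phenol).
(A) has a methoxy ether (-OCH3) but the oxygen has H0, not H1.
(B) has a hydroxyl group (-OH) but the -OH is on an aliphatic carbon, not an aromatic c.
(C) has a hydroxyl group (-OH) but the -OH is on an aliphatic carbon, not an aromatic c.
(D) contains a hydroxyl group (-OH), which satisfies every atom and bond constraint.
So the answer is (D).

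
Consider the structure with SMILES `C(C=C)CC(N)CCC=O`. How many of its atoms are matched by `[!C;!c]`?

2

The query [!C;!c] means: neither aliphatic nor aromatic carbon — same as [!#6].
Check the 10 heavy atoms by environment: 8× C → no; 1× N → match; 1× O → match.
Summing the matching environments: 1 + 1 = 2 matching atoms.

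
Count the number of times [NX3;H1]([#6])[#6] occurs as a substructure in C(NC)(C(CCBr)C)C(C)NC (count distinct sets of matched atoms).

[NX3;H1]([#6])[#6] is the SMARTS for a secondary amine: a trivalent nitrogen with one H, bonded to two carbons.
The molecule carries 2 separate instances of an N-methylamino group (-NHCH3) meeting every constraint; each maps to a distinct set of atoms, giving 2 matches.

2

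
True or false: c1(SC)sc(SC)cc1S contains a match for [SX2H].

True

The pattern [SX2H] describes an aliphatic sulfur with two connections, one being H — a thiol.
The molecule carries a thiol (-SH), whose atoms satisfy every constraint of the query, so the pattern matches.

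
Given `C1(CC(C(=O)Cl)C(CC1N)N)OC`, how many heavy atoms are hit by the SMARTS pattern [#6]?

8

The query [#6] means: #6 matches any atom with atomic number 6 (carbon, aromatic or aliphatic).
Check the 13 heavy atoms by environment: 8× C → match; 2× O → no; 2× N → no; 1× Cl → no.
That gives 8 matching atoms.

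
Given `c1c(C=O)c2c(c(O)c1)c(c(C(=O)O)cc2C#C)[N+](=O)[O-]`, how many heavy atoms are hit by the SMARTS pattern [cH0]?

7

Check the 21 heavy atoms by environment: 7× c (aromatic, H0) → match; 3× c (aromatic, H1) → no; 2× C (H1) → no; 3× O (H0) → no; 1× N (charge +1, H0) → no; 1× O (charge -1, H0) → no; 2× C (H0) → no; 2× O (H1) → no.
That gives 7 matching atoms.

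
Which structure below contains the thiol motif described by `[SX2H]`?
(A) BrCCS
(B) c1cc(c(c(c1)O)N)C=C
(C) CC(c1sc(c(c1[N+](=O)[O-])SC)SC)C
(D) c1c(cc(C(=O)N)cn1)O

[SX2H] describes an aliphatic sulfur with two connections, one being H (a thiol).
(A) contains a thiol (-SH), which satisfies every atom and bond constraint.
(B) has a hydroxyl group (-OH) but it is an -OH, not an -SH.
(C) has a methylthio ether (-SCH3) but the sulfur has H0 (bonded to two carbons), not H1.
(D) has a hydroxyl group (-OH) but it is an -OH, not an -SH.
So the answer is (A).

A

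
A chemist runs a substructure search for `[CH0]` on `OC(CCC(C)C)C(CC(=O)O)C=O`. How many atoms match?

1

The query [CH0] means: aliphatic carbon with no attached hydrogen.
Check the 14 heavy atoms by environment: 3× C (H2) → no; 4× C (H1) → no; 1× C (H0) → match; 2× O (H0) → no; 2× O (H1) → no; 2× C (H3) → no.
That gives 1 matching atom.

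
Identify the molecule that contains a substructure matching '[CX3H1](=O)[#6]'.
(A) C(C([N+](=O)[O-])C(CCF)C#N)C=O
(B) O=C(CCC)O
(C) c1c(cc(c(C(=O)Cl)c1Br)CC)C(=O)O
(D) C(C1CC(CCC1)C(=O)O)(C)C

A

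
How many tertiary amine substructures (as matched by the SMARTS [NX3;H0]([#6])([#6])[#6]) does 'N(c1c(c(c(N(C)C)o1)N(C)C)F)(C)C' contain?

[NX3;H0]([#6])([#6])[#6] is the SMARTS for a tertiary amine: a trivalent nitrogen with no H, bonded to three carbons.
The molecule carries 3 separate instances of a dimethylamino group (-N(CH3)2) meeting every constraint; each maps to a distinct set of atoms, giving 3 matches.

3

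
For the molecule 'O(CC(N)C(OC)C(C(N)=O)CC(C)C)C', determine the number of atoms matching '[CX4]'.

10

The query [CX4] means: C with X4: aliphatic carbon with exactly 4 total connections (bonds + H).
Check the 16 heavy atoms by environment: 10× C (X4) → match; 2× N (X3) → no; 1× C (X3) → no; 1× O (X1) → no; 2× O (X2) → no.
That gives 10 matching atoms.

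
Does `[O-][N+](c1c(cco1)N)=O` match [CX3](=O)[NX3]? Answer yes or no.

No

The pattern [CX3](=O)[NX3] describes a carbonyl carbon bonded to a trivalent nitrogen — an amide.
The closest candidate here is a primary amino group (-NH2), but the -NH2 is not attached to a carbonyl carbon. No other fragment satisfies the full query, so there is no match.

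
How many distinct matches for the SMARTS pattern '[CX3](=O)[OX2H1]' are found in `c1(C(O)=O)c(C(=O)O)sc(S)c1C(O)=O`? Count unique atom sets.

3

[CX3](=O)[OX2H1] is the SMARTS for a carboxylic acid: an sp2 carbon double-bonded to O and single-bonded to an -OH oxygen.
The molecule carries 3 separate instances of a carboxylic acid group (-C(=O)OH) meeting every constraint; each maps to a distinct set of atoms, giving 3 matches.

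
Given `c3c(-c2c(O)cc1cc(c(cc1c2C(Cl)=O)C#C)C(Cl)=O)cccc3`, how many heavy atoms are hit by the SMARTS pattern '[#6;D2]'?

9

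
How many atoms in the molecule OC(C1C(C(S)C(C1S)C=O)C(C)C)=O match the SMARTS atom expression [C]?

The query [C] means: uppercase C matches aliphatic (non-aromatic) carbon only.
Check the 15 heavy atoms by environment: 10× C → match; 2× S → no; 3× O → no.
That gives 10 matching atoms.

10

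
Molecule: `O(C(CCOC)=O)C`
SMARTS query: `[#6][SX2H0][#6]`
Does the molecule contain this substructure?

No

The pattern [#6][SX2H0][#6] describes an aliphatic sulfur bridging two carbons with no H on the sulfur — a thioether.
The closest candidate here is a methoxy ether (-OCH3), but the bridging atom is O, not S. No other fragment satisfies the full query, so there is no match.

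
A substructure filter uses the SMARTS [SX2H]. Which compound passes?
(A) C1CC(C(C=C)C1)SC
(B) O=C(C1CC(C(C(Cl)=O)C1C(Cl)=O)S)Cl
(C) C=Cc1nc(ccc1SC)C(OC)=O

B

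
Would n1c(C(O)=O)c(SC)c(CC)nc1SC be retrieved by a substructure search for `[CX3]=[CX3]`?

The pattern [CX3]=[CX3] describes a non-aromatic C=C double bond between two sp2 carbons — an alkene.
The closest candidate here is an ethyl group (-CH2CH3), but its C-C bond is a single bond between CX4 carbons, not CX3=CX3. No other fragment satisfies the full query, so there is no match.

No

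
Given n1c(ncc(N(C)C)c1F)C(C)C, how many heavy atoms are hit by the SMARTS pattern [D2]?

The query [D2] means: atom with exactly two heavy-atom neighbours.
Check the 13 heavy atoms by environment: 2× n (aromatic, D2) → match; 3× c (aromatic, D3) → no; 1× c (aromatic, D2) → match; 1× N (D3) → no; 4× C (D1) → no; 1× C (D3) → no; 1× F (D1) → no.
Summing the matching environments: 2 + 1 = 3 matching atoms.

3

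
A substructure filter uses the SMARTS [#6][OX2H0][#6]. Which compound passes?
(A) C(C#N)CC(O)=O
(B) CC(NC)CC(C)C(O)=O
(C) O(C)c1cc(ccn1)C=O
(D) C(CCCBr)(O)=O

C

[#6][OX2H0][#6] describes an aliphatic oxygen bridging two carbons with no H on the oxygen (an ether).
(A) has a carboxylic acid group (-C(=O)OH) but the -OH oxygen has H1; the =O is OX1, not OX2.
(B) has a carboxylic acid group (-C(=O)OH) but the -OH oxygen has H1; the =O is OX1, not OX2.
(C) contains a methoxy ether (-OCH3), which satisfies every atom and bond constraint.
(D) has a carboxylic acid group (-C(=O)OH) but the -OH oxygen has H1; the =O is OX1, not OX2.
So the answer is (C).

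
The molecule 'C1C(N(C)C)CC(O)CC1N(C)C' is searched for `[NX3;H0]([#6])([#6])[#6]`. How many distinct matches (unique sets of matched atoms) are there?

[NX3;H0]([#6])([#6])[#6] is the SMARTS for a tertiary amine: a trivalent nitrogen with no H, bonded to three carbons.
The molecule carries 2 separate instances of a dimethylamino group (-N(CH3)2) meeting every constraint; each maps to a distinct set of atoms, giving 2 matches.

2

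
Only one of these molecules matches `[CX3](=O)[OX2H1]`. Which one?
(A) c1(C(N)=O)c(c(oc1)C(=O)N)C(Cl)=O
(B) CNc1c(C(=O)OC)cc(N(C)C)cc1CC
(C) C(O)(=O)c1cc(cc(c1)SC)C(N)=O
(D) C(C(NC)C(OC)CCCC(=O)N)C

[CX3](=O)[OX2H1] describes an sp2 carbon double-bonded to O and single-bonded to an -OH oxygen (a carboxylic acid).
(A) has an acyl chloride (-C(=O)Cl) but the carbonyl is bonded to Cl, not to an -OH oxygen.
(B) has a methyl-ester group (-C(=O)OCH3) but the singly-bonded O has no H (OX2H0, not OX2H1).
(C) contains a carboxylic acid group (-C(=O)OH), which satisfies every atom and bond constraint.
(D) has a primary amide (-C(=O)NH2) but the carbonyl is bonded to N, not to an -OH oxygen.
So the answer is (C).

C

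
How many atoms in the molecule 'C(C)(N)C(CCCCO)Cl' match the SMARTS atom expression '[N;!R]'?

1

The query [N;!R] means: aliphatic nitrogen not in a ring.
Check the 10 heavy atoms by environment: 7× C (acyclic) → no; 1× O (acyclic) → no; 1× N (acyclic) → match; 1× Cl (acyclic) → no.
That gives 1 matching atom.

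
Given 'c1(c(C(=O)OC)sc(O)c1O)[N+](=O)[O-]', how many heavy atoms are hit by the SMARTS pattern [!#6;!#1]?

8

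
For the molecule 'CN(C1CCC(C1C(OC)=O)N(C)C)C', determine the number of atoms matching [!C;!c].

The query [!C;!c] means: neither aliphatic nor aromatic carbon — same as [!#6].
Check the 15 heavy atoms by environment: 11× C → no; 2× N → match; 2× O → match.
Summing the matching environments: 2 + 2 = 4 matching atoms.

4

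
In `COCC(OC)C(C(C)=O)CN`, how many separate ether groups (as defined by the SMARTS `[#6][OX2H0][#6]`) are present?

2

[#6][OX2H0][#6] is the SMARTS for an ether: an aliphatic oxygen bridging two carbons with no H on the oxygen.
The molecule carries 2 separate instances of a methoxy ether (-OCH3) meeting every constraint; each maps to a distinct set of atoms, giving 2 matches.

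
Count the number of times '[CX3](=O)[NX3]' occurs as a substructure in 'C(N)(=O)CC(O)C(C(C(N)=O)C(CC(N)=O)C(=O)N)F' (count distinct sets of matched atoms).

4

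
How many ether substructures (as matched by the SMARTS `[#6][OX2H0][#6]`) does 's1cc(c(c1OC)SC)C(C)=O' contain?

1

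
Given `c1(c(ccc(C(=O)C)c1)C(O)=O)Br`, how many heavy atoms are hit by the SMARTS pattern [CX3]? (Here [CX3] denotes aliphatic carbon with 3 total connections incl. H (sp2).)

2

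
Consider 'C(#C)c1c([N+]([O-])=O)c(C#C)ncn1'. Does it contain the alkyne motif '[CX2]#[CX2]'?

The pattern [CX2]#[CX2] describes a carbon-carbon triple bond — an alkyne.
The molecule carries an ethynyl group (-C#CH), whose atoms satisfy every constraint of the query, so the pattern matches.

Yes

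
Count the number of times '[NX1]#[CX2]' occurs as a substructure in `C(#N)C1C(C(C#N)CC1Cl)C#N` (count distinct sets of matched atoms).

[NX1]#[CX2] is the SMARTS for a nitrile: a nitrogen triple-bonded to a two-connected carbon.
The molecule carries 3 separate instances of a nitrile (-C#N) meeting every constraint; each maps to a distinct set of atoms, giving 3 matches.

3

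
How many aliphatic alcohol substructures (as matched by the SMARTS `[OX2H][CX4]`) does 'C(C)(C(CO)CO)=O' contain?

[OX2H][CX4] is the SMARTS for an aliphatic alcohol: a hydroxyl oxygen bound to an sp3 (X4) carbon.
The molecule carries 2 separate instances of a hydroxyl group (-OH) meeting every constraint; each maps to a distinct set of atoms, giving 2 matches.

2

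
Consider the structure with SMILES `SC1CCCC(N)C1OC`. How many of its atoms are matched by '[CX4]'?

7

The query [CX4] means: C with X4: aliphatic carbon with exactly 4 total connections (bonds + H).
Check the 10 heavy atoms by environment: 7× C (X4) → match; 1× O (X2) → no; 1× S (X2) → no; 1× N (X3) → no.
That gives 7 matching atoms.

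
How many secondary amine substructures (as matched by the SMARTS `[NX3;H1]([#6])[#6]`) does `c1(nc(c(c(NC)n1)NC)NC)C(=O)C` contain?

3

[NX3;H1]([#6])[#6] is the SMARTS for a secondary amine: a trivalent nitrogen with one H, bonded to two carbons.
The molecule carries 3 separate instances of an N-methylamino group (-NHCH3) meeting every constraint; each maps to a distinct set of atoms, giving 3 matches.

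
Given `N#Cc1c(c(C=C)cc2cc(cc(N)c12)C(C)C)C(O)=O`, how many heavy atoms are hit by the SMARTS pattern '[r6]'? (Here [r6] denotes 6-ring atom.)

The query [r6] means: r6 matches atoms in a six-membered ring.
Check the 21 heavy atoms by environment: 10× c (aromatic, in 6-ring) → match; 2× N (acyclic) → no; 7× C (acyclic) → no; 2× O (acyclic) → no.
That gives 10 matching atoms.

10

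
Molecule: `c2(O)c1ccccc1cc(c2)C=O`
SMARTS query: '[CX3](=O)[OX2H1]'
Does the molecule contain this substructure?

The pattern [CX3](=O)[OX2H1] describes an sp2 carbon double-bonded to O and single-bonded to an -OH oxygen — a carboxylic acid.
The closest candidate here is an aldehyde (-CHO), but there is no singly-bonded oxygen on the carbonyl carbon. No other fragment satisfies the full query, so there is no match.

No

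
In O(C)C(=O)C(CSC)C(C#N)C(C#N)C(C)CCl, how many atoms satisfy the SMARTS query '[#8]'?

2

Check the 18 heavy atoms by environment: 12× C → no; 2× O → match; 2× N → no; 1× S → no; 1× Cl → no.
That gives 2 matching atoms.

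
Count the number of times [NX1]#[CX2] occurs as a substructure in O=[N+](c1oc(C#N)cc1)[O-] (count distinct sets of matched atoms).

1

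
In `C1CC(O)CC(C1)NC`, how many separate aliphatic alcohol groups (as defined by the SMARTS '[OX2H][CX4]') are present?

[OX2H][CX4] is the SMARTS for an aliphatic alcohol: a hydroxyl oxygen bound to an sp3 (X4) carbon.
Exactly one fragment in the molecule meets all constraints, giving 1 match.

1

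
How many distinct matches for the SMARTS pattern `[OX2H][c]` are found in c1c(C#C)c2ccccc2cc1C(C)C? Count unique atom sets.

0

[OX2H][c] is the SMARTS for a phenol: a hydroxyl oxygen attached to an aromatic carbon.
No fragment in the molecule satisfies every constraint, giving 0 matches.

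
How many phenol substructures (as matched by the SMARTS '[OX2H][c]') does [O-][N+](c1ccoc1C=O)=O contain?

[OX2H][c] is the SMARTS for a phenol: a hydroxyl oxygen attached to an aromatic carbon.
No fragment in the molecule satisfies every constraint, giving 0 matches.

0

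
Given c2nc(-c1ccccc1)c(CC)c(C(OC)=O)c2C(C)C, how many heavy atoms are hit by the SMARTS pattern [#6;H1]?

7

The query [#6;H1] means: any carbon bearing exactly one hydrogen.
Check the 21 heavy atoms by environment: 1× n (aromatic, H0) → no; 5× c (aromatic, H0) → no; 6× c (aromatic, H1) → match; 1× C (H2) → no; 4× C (H3) → no; 1× C (H1) → match; 1× C (H0) → no; 2× O (H0) → no.
Summing the matching environments: 6 + 1 = 7 matching atoms.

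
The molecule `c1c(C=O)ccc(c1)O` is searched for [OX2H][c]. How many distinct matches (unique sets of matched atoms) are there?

1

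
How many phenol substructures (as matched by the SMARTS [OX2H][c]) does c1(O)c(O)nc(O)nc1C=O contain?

3

[OX2H][c] is the SMARTS for a phenol: a hydroxyl oxygen attached to an aromatic carbon.
The molecule carries 3 separate instances of a hydroxyl group (-OH) meeting every constraint; each maps to a distinct set of atoms, giving 3 matches.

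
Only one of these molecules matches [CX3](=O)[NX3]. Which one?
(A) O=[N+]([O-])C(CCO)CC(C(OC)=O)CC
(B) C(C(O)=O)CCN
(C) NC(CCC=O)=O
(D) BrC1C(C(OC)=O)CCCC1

[CX3](=O)[NX3] describes a carbonyl carbon bonded to a trivalent nitrogen (an amide).
(A) has a methyl-ester group (-C(=O)OCH3) but the carbonyl is bonded to O, not to an NX3 nitrogen.
(B) has a primary amino group (-NH2) but the -NH2 is not attached to a carbonyl carbon.
(C) contains a primary amide (-C(=O)NH2), which satisfies every atom and bond constraint.
(D) has a methyl-ester group (-C(=O)OCH3) but the carbonyl is bonded to O, not to an NX3 nitrogen.
So the answer is (C).

C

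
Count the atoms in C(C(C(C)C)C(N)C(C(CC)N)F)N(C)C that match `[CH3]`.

5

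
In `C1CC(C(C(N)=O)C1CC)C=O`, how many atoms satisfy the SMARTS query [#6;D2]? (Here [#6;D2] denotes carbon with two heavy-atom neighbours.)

4

Check the 12 heavy atoms by environment: 4× C (D3) → no; 4× C (D2) → match; 1× C (D1) → no; 2× O (D1) → no; 1× N (D1) → no.
That gives 4 matching atoms.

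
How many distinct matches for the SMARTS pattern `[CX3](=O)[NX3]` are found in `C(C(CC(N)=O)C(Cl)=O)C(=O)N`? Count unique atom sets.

2

[CX3](=O)[NX3] is the SMARTS for an amide: a carbonyl carbon bonded to a trivalent nitrogen.
The molecule carries 2 separate instances of a primary amide (-C(=O)NH2) meeting every constraint; each maps to a distinct set of atoms, giving 2 matches.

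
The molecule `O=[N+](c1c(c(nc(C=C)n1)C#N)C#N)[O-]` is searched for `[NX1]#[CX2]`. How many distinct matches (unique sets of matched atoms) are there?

[NX1]#[CX2] is the SMARTS for a nitrile: a nitrogen triple-bonded to a two-connected carbon.
The molecule carries 2 separate instances of a nitrile (-C#N) meeting every constraint; each maps to a distinct set of atoms, giving 2 matches.

2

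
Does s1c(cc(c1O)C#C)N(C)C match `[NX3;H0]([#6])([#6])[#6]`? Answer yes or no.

Yes

The pattern [NX3;H0]([#6])([#6])[#6] describes a trivalent nitrogen with no H, bonded to three carbons — a tertiary amine.
The molecule carries a dimethylamino group (-N(CH3)2), whose atoms satisfy every constraint of the query, so the pattern matches.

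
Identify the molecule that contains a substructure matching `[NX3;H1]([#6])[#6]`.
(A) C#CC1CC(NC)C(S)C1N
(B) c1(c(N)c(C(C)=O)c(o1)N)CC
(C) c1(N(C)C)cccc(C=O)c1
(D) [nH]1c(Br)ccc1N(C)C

A

[NX3;H1]([#6])[#6] describes a trivalent nitrogen with one H, bonded to two carbons (a secondary amine).
(A) contains an N-methylamino group (-NHCH3), which satisfies every atom and bond constraint.
(B) has a primary amino group (-NH2) but the nitrogen has H2 and only one carbon neighbour.
(C) has a dimethylamino group (-N(CH3)2) but the nitrogen has H0, not H1.
(D) has a dimethylamino group (-N(CH3)2) but the nitrogen has H0, not H1.
So the answer is (A).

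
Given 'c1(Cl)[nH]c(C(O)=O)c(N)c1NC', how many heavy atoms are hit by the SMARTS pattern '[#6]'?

6

Check the 12 heavy atoms by environment: 1× n (aromatic) → no; 4× c (aromatic) → match; 1× Cl → no; 2× N → no; 2× C → match; 2× O → no.
Summing the matching environments: 4 + 2 = 6 matching atoms.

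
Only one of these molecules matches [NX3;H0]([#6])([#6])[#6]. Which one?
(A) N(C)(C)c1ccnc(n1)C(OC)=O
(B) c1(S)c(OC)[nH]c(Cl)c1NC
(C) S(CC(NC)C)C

[NX3;H0]([#6])([#6])[#6] describes a trivalent nitrogen with no H, bonded to three carbons (a tertiary amine).
(A) contains a dimethylamino group (-N(CH3)2), which satisfies every atom and bond constraint.
(B) has an N-methylamino group (-NHCH3) but the nitrogen still has one H (H1), not H0.
(C) has an N-methylamino group (-NHCH3) but the nitrogen still has one H (H1), not H0.
So the answer is (A).

A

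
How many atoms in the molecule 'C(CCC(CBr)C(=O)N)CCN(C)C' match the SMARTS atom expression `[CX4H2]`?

The query [CX4H2] means: sp3 carbon (X4) with exactly two hydrogens.
Check the 14 heavy atoms by environment: 6× C (H2, X4) → match; 1× C (H1, X4) → no; 1× Br (H0, X1) → no; 1× C (H0, X3) → no; 1× O (H0, X1) → no; 1× N (H2, X3) → no; 1× N (H0, X3) → no; 2× C (H3, X4) → no.
That gives 6 matching atoms.

6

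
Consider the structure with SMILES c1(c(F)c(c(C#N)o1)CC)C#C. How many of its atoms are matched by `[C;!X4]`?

3

The query [C;!X4] means: aliphatic carbon that does not have four total connections.
Check the 12 heavy atoms by environment: 1× o (aromatic, X2) → no; 4× c (aromatic, X3) → no; 3× C (X2) → match; 2× C (X4) → no; 1× N (X1) → no; 1× F (X1) → no.
That gives 3 matching atoms.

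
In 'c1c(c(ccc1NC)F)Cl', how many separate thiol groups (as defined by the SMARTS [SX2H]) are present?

0

[SX2H] is the SMARTS for a thiol: an aliphatic sulfur with two connections, one being H.
No fragment in the molecule satisfies every constraint, giving 0 matches.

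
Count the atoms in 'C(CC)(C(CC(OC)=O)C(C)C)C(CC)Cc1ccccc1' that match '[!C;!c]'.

2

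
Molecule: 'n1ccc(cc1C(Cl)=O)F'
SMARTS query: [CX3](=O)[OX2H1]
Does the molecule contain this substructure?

The pattern [CX3](=O)[OX2H1] describes an sp2 carbon double-bonded to O and single-bonded to an -OH oxygen — a carboxylic acid.
The closest candidate here is an acyl chloride (-C(=O)Cl), but the carbonyl is bonded to Cl, not to an -OH oxygen. No other fragment satisfies the full query, so there is no match.

No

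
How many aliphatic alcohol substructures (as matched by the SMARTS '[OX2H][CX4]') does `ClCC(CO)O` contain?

2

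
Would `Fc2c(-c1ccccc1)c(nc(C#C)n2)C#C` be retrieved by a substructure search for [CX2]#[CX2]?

Yes

The pattern [CX2]#[CX2] describes a carbon-carbon triple bond — an alkyne.
The molecule carries an ethynyl group (-C#CH), whose atoms satisfy every constraint of the query, so the pattern matches.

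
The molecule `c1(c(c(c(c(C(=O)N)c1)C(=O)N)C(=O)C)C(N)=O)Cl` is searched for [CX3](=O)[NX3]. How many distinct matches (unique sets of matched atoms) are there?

[CX3](=O)[NX3] is the SMARTS for an amide: a carbonyl carbon bonded to a trivalent nitrogen.
The molecule carries 3 separate instances of a primary amide (-C(=O)NH2) meeting every constraint; each maps to a distinct set of atoms, giving 3 matches.

3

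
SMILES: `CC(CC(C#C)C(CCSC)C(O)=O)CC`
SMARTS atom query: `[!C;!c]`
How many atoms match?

Check the 16 heavy atoms by environment: 13× C → no; 1× S → match; 2× O → match.
Summing the matching environments: 1 + 2 = 3 matching atoms.

3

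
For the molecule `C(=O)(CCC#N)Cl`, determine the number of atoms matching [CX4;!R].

Check the 7 heavy atoms by environment: 2× C (X4, acyclic) → match; 1× C (X3, acyclic) → no; 1× O (X1, acyclic) → no; 1× Cl (X1, acyclic) → no; 1× C (X2, acyclic) → no; 1× N (X1, acyclic) → no.
That gives 2 matching atoms.

2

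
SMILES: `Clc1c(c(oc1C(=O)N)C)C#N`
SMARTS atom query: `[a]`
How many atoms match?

Check the 12 heavy atoms by environment: 1× o (aromatic) → match; 4× c (aromatic) → match; 3× C → no; 1× O → no; 2× N → no; 1× Cl → no.
Summing the matching environments: 1 + 4 = 5 matching atoms.

5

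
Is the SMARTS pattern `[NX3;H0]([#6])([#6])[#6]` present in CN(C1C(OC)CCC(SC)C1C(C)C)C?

Yes

The pattern [NX3;H0]([#6])([#6])[#6] describes a trivalent nitrogen with no H, bonded to three carbons — a tertiary amine.
The molecule carries a dimethylamino group (-N(CH3)2), whose atoms satisfy every constraint of the query, so the pattern matches.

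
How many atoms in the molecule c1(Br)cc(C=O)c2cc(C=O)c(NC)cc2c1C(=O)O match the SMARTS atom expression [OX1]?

3

The query [OX1] means: aliphatic oxygen with one total connection — typically a carbonyl =O or an oxide.
Check the 20 heavy atoms by environment: 10× c (aromatic, X3) → no; 1× Br (X1) → no; 3× C (X3) → no; 3× O (X1) → match; 1× O (X2) → no; 1× N (X3) → no; 1× C (X4) → no.
That gives 3 matching atoms.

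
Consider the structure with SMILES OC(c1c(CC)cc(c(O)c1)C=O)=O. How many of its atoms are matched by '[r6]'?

6

The query [r6] means: r6 matches atoms in a six-membered ring.
Check the 14 heavy atoms by environment: 6× c (aromatic, in 6-ring) → match; 4× C (acyclic) → no; 4× O (acyclic) → no.
That gives 6 matching atoms.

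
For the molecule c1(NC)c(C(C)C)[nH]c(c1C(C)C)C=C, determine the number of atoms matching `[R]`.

5

The query [R] means: R matches any atom that is part of a ring.
Check the 15 heavy atoms by environment: 1× n (aromatic, in 5-ring) → match; 4× c (aromatic, in 5-ring) → match; 1× N (acyclic) → no; 9× C (acyclic) → no.
Summing the matching environments: 1 + 4 = 5 matching atoms.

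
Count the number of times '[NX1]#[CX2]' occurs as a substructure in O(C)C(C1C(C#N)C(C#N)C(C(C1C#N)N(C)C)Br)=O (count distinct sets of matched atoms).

[NX1]#[CX2] is the SMARTS for a nitrile: a nitrogen triple-bonded to a two-connected carbon.
The molecule carries 3 separate instances of a nitrile (-C#N) meeting every constraint; each maps to a distinct set of atoms, giving 3 matches.

3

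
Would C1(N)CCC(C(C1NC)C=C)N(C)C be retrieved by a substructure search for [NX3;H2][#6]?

The pattern [NX3;H2][#6] describes a trivalent nitrogen with two H attached to carbon — a primary amine.
The molecule carries a primary amino group (-NH2), whose atoms satisfy every constraint of the query, so the pattern matches.

Yes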